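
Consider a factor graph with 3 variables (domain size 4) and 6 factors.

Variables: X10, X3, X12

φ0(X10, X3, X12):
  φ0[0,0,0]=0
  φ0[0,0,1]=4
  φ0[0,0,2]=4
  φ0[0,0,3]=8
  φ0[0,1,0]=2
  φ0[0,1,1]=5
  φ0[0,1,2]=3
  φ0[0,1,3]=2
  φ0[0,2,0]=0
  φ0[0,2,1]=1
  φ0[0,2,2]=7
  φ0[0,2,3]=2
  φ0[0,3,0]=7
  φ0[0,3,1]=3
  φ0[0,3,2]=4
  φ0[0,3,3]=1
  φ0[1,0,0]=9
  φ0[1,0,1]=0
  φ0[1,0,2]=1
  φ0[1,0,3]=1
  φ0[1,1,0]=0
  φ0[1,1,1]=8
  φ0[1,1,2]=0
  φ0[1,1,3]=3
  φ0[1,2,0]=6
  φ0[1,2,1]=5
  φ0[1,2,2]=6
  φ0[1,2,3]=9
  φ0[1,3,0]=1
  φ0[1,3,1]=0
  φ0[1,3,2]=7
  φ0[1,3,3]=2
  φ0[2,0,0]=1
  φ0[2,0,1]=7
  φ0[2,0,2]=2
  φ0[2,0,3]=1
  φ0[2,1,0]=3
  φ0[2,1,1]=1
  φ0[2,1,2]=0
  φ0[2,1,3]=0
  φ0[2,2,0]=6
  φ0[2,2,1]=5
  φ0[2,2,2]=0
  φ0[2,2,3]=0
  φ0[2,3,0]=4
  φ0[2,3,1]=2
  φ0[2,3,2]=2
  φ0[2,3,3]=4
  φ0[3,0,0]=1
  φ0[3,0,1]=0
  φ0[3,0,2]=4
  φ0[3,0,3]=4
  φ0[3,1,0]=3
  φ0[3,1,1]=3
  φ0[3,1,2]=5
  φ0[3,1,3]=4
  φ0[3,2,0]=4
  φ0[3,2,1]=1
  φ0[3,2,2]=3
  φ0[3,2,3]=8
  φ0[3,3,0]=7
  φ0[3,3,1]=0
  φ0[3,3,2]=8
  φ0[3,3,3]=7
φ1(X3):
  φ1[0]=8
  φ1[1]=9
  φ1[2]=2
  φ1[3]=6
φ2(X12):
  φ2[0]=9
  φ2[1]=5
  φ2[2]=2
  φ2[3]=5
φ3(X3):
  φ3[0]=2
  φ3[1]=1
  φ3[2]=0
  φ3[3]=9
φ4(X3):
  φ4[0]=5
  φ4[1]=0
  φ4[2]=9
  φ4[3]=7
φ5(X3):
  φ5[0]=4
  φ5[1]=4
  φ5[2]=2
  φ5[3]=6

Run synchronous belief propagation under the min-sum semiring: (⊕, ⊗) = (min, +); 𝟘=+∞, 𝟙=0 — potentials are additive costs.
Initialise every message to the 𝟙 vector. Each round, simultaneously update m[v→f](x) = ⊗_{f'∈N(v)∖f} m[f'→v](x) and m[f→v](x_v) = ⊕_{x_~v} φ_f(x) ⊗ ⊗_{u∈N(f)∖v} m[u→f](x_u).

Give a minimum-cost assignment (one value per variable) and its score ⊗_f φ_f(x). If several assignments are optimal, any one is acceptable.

assignment: (X10=2, X3=2, X12=2); score = 15

init: all messages = 𝟙 over 4 values
r1 m[φ0→X10] = [0, 0, 0, 0]
r1 m[φ0→X3] = [0, 0, 0, 0]
r1 m[φ0→X12] = [0, 0, 0, 0]
r1 m[φ1→X3] = [8, 9, 2, 6]
r1 m[φ2→X12] = [9, 5, 2, 5]
r1 m[φ3→X3] = [2, 1, 0, 9]
r1 m[φ4→X3] = [5, 0, 9, 7]
r1 m[φ5→X3] = [4, 4, 2, 6]
r1 m[X10→φ0] = [0, 0, 0, 0]
r1 m[X3→φ0] = [0, 0, 0, 0]
r1 m[X3→φ1] = [0, 0, 0, 0]
r1 m[X3→φ3] = [0, 0, 0, 0]
r1 m[X3→φ4] = [0, 0, 0, 0]
r1 m[X3→φ5] = [0, 0, 0, 0]
r1 m[X12→φ0] = [0, 0, 0, 0]
r1 m[X12→φ2] = [0, 0, 0, 0]
r2 m[φ0→X10] = [0, 0, 0, 0]
r2 m[φ0→X3] = [0, 0, 0, 0]
r2 m[φ0→X12] = [0, 0, 0, 0]
r2 m[φ1→X3] = [8, 9, 2, 6]
r2 m[φ2→X12] = [9, 5, 2, 5]
r2 m[φ3→X3] = [2, 1, 0, 9]
r2 m[φ4→X3] = [5, 0, 9, 7]
r2 m[φ5→X3] = [4, 4, 2, 6]
r2 m[X10→φ0] = [0, 0, 0, 0]
r2 m[X3→φ0] = [19, 14, 13, 28]
r2 m[X3→φ1] = [11, 5, 11, 22]
r2 m[X3→φ3] = [17, 13, 13, 19]
r2 m[X3→φ4] = [14, 14, 4, 21]
r2 m[X3→φ5] = [15, 10, 11, 22]
r2 m[X12→φ0] = [9, 5, 2, 5]
r2 m[X12→φ2] = [0, 0, 0, 0]
r3 m[φ0→X10] = [19, 16, 15, 18]
r3 m[φ0→X3] = [3, 2, 2, 4]
r3 m[φ0→X12] = [13, 14, 13, 13]
r3 m[φ1→X3] = [8, 9, 2, 6]
r3 m[φ2→X12] = [9, 5, 2, 5]
r3 m[φ3→X3] = [2, 1, 0, 9]
r3 m[φ4→X3] = [5, 0, 9, 7]
r3 m[φ5→X3] = [4, 4, 2, 6]
r3 m[X10→φ0] = [0, 0, 0, 0]
r3 m[X3→φ0] = [19, 14, 13, 28]
r3 m[X3→φ1] = [11, 5, 11, 22]
r3 m[X3→φ3] = [17, 13, 13, 19]
r3 m[X3→φ4] = [14, 14, 4, 21]
r3 m[X3→φ5] = [15, 10, 11, 22]
r3 m[X12→φ0] = [9, 5, 2, 5]
r3 m[X12→φ2] = [0, 0, 0, 0]
r4 m[φ0→X10] = [19, 16, 15, 18]
r4 m[φ0→X3] = [3, 2, 2, 4]
r4 m[φ0→X12] = [13, 14, 13, 13]
r4 m[φ1→X3] = [8, 9, 2, 6]
r4 m[φ2→X12] = [9, 5, 2, 5]
r4 m[φ3→X3] = [2, 1, 0, 9]
r4 m[φ4→X3] = [5, 0, 9, 7]
r4 m[φ5→X3] = [4, 4, 2, 6]
r4 m[X10→φ0] = [0, 0, 0, 0]
r4 m[X3→φ0] = [19, 14, 13, 28]
r4 m[X3→φ1] = [14, 7, 13, 26]
r4 m[X3→φ3] = [20, 15, 15, 23]
r4 m[X3→φ4] = [17, 16, 6, 25]
r4 m[X3→φ5] = [18, 12, 13, 26]
r4 m[X12→φ0] = [9, 5, 2, 5]
r4 m[X12→φ2] = [13, 14, 13, 13]
r5 m[φ0→X10] = [19, 16, 15, 18]
r5 m[φ0→X3] = [3, 2, 2, 4]
r5 m[φ0→X12] = [13, 14, 13, 13]
r5 m[φ1→X3] = [8, 9, 2, 6]
r5 m[φ2→X12] = [9, 5, 2, 5]
r5 m[φ3→X3] = [2, 1, 0, 9]
r5 m[φ4→X3] = [5, 0, 9, 7]
r5 m[φ5→X3] = [4, 4, 2, 6]
r5 m[X10→φ0] = [0, 0, 0, 0]
r5 m[X3→φ0] = [19, 14, 13, 28]
r5 m[X3→φ1] = [14, 7, 13, 26]
r5 m[X3→φ3] = [20, 15, 15, 23]
r5 m[X3→φ4] = [17, 16, 6, 25]
r5 m[X3→φ5] = [18, 12, 13, 26]
r5 m[X12→φ0] = [9, 5, 2, 5]
r5 m[X12→φ2] = [13, 14, 13, 13]
fixed point reached at round 5
traceback from X10: (X10=2, X3=2, X12=2), score=15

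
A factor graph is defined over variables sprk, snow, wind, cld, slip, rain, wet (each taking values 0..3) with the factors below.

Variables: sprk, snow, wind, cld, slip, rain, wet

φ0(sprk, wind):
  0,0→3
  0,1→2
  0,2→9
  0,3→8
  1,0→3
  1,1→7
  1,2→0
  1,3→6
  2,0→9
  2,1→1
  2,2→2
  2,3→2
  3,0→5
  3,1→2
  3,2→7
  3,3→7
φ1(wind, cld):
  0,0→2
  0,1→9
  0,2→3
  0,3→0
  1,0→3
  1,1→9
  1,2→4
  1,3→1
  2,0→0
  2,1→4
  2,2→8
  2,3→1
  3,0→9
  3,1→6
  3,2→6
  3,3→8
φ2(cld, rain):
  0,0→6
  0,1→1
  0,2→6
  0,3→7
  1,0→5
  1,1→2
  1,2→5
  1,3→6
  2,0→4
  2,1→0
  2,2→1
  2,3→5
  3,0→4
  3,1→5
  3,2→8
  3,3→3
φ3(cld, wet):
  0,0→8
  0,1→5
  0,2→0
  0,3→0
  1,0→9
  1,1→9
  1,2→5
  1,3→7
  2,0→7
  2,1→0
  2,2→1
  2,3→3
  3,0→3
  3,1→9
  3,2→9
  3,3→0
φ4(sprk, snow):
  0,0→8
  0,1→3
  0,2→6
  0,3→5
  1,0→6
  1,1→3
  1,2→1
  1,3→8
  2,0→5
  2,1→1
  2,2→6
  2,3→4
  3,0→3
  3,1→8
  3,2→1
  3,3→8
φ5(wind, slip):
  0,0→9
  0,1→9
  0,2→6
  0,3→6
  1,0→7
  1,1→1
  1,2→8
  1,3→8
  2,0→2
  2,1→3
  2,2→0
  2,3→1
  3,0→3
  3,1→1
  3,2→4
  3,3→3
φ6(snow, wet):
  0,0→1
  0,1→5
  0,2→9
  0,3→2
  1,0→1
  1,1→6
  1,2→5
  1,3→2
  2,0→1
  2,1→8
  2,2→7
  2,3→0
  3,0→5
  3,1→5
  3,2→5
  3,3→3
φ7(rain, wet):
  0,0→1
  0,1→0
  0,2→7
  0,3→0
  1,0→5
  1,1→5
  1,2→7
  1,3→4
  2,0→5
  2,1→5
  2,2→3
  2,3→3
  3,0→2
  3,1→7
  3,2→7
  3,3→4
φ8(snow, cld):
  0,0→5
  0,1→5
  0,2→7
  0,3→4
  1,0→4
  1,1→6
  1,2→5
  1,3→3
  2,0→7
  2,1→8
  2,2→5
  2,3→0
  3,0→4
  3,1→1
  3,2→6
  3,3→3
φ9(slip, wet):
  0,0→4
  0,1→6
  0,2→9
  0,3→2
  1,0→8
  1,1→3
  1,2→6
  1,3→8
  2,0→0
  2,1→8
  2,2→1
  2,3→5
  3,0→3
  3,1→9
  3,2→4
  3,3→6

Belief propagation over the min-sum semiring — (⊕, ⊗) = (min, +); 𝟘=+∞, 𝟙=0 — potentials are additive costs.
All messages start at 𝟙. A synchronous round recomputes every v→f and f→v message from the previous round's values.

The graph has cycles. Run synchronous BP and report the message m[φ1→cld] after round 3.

message @ round 3 = [0, 4, 6, 1]

init: all messages = 𝟙 over 4 values
r1 m[φ0→sprk] = [2, 0, 1, 2]
r1 m[φ0→wind] = [3, 1, 0, 2]
r1 m[φ1→wind] = [0, 1, 0, 6]
r1 m[φ1→cld] = [0, 4, 3, 0]
r1 m[φ2→cld] = [1, 2, 0, 3]
r1 m[φ2→rain] = [4, 0, 1, 3]
r1 m[φ3→cld] = [0, 5, 0, 0]
r1 m[φ3→wet] = [3, 0, 0, 0]
r1 m[φ4→sprk] = [3, 1, 1, 1]
r1 m[φ4→snow] = [3, 1, 1, 4]
r1 m[φ5→wind] = [6, 1, 0, 1]
r1 m[φ5→slip] = [2, 1, 0, 1]
r1 m[φ6→snow] = [1, 1, 0, 3]
r1 m[φ6→wet] = [1, 5, 5, 0]
r1 m[φ7→rain] = [0, 4, 3, 2]
r1 m[φ7→wet] = [1, 0, 3, 0]
r1 m[φ8→snow] = [4, 3, 0, 1]
r1 m[φ8→cld] = [4, 1, 5, 0]
r1 m[φ9→slip] = [2, 3, 0, 3]
r1 m[φ9→wet] = [0, 3, 1, 2]
r1 m[sprk→φ0] = [0, 0, 0, 0]
r1 m[sprk→φ4] = [0, 0, 0, 0]
r1 m[snow→φ4] = [0, 0, 0, 0]
r1 m[snow→φ6] = [0, 0, 0, 0]
r1 m[snow→φ8] = [0, 0, 0, 0]
r1 m[wind→φ0] = [0, 0, 0, 0]
r1 m[wind→φ1] = [0, 0, 0, 0]
r1 m[wind→φ5] = [0, 0, 0, 0]
r1 m[cld→φ1] = [0, 0, 0, 0]
r1 m[cld→φ2] = [0, 0, 0, 0]
r1 m[cld→φ3] = [0, 0, 0, 0]
r1 m[cld→φ8] = [0, 0, 0, 0]
r1 m[slip→φ5] = [0, 0, 0, 0]
r1 m[slip→φ9] = [0, 0, 0, 0]
r1 m[rain→φ2] = [0, 0, 0, 0]
r1 m[rain→φ7] = [0, 0, 0, 0]
r1 m[wet→φ3] = [0, 0, 0, 0]
r1 m[wet→φ6] = [0, 0, 0, 0]
r1 m[wet→φ7] = [0, 0, 0, 0]
r1 m[wet→φ9] = [0, 0, 0, 0]
r2 m[φ0→sprk] = [2, 0, 1, 2]
r2 m[φ0→wind] = [3, 1, 0, 2]
r2 m[φ1→wind] = [0, 1, 0, 6]
r2 m[φ1→cld] = [0, 4, 3, 0]
r2 m[φ2→cld] = [1, 2, 0, 3]
r2 m[φ2→rain] = [4, 0, 1, 3]
r2 m[φ3→cld] = [0, 5, 0, 0]
r2 m[φ3→wet] = [3, 0, 0, 0]
r2 m[φ4→sprk] = [3, 1, 1, 1]
r2 m[φ4→snow] = [3, 1, 1, 4]
r2 m[φ5→wind] = [6, 1, 0, 1]
r2 m[φ5→slip] = [2, 1, 0, 1]
r2 m[φ6→snow] = [1, 1, 0, 3]
r2 m[φ6→wet] = [1, 5, 5, 0]
r2 m[φ7→rain] = [0, 4, 3, 2]
r2 m[φ7→wet] = [1, 0, 3, 0]
r2 m[φ8→snow] = [4, 3, 0, 1]
r2 m[φ8→cld] = [4, 1, 5, 0]
r2 m[φ9→slip] = [2, 3, 0, 3]
r2 m[φ9→wet] = [0, 3, 1, 2]
r2 m[sprk→φ0] = [3, 1, 1, 1]
r2 m[sprk→φ4] = [2, 0, 1, 2]
r2 m[snow→φ4] = [5, 4, 0, 4]
r2 m[snow→φ6] = [7, 4, 1, 5]
r2 m[snow→φ8] = [4, 2, 1, 7]
r2 m[wind→φ0] = [6, 2, 0, 7]
r2 m[wind→φ1] = [9, 2, 0, 3]
r2 m[wind→φ5] = [3, 2, 0, 8]
r2 m[cld→φ1] = [5, 8, 5, 3]
r2 m[cld→φ2] = [4, 10, 8, 0]
r2 m[cld→φ3] = [5, 7, 8, 3]
r2 m[cld→φ8] = [1, 11, 3, 3]
r2 m[slip→φ5] = [2, 3, 0, 3]
r2 m[slip→φ9] = [2, 1, 0, 1]
r2 m[rain→φ2] = [0, 4, 3, 2]
r2 m[rain→φ7] = [4, 0, 1, 3]
r2 m[wet→φ3] = [2, 8, 9, 2]
r2 m[wet→φ6] = [4, 3, 4, 2]
r2 m[wet→φ7] = [4, 8, 6, 2]
r2 m[wet→φ9] = [5, 5, 8, 0]
r3 m[φ0→sprk] = [4, 0, 2, 4]
r3 m[φ0→wind] = [4, 2, 1, 3]
r3 m[φ1→wind] = [3, 4, 4, 11]
r3 m[φ1→cld] = [0, 4, 6, 1]
r3 m[φ2→cld] = [5, 5, 4, 4]
r3 m[φ2→rain] = [4, 5, 8, 3]
r3 m[φ3→cld] = [2, 9, 5, 2]
r3 m[φ3→wet] = [6, 8, 5, 3]
r3 m[φ4→sprk] = [6, 1, 5, 1]
r3 m[φ4→snow] = [5, 2, 1, 5]
r3 m[φ5→wind] = [6, 4, 0, 4]
r3 m[φ5→slip] = [2, 3, 0, 1]
r3 m[φ6→snow] = [4, 4, 2, 5]
r3 m[φ6→wet] = [2, 9, 8, 1]
r3 m[φ7→rain] = [2, 6, 5, 6]
r3 m[φ7→wet] = [5, 4, 4, 4]
r3 m[φ8→snow] = [6, 5, 3, 5]
r3 m[φ8→cld] = [6, 8, 6, 1]
r3 m[φ9→slip] = [2, 8, 5, 6]
r3 m[φ9→wet] = [0, 4, 1, 4]
r3 m[sprk→φ0] = [3, 1, 1, 1]
r3 m[sprk→φ4] = [2, 0, 1, 2]
r3 m[snow→φ4] = [5, 4, 0, 4]
r3 m[snow→φ6] = [7, 4, 1, 5]
r3 m[snow→φ8] = [4, 2, 1, 7]
r3 m[wind→φ0] = [6, 2, 0, 7]
r3 m[wind→φ1] = [9, 2, 0, 3]
r3 m[wind→φ5] = [3, 2, 0, 8]
r3 m[cld→φ1] = [5, 8, 5, 3]
r3 m[cld→φ2] = [4, 10, 8, 0]
r3 m[cld→φ3] = [5, 7, 8, 3]
r3 m[cld→φ8] = [1, 11, 3, 3]
r3 m[slip→φ5] = [2, 3, 0, 3]
r3 m[slip→φ9] = [2, 1, 0, 1]
r3 m[rain→φ2] = [0, 4, 3, 2]
r3 m[rain→φ7] = [4, 0, 1, 3]
r3 m[wet→φ3] = [2, 8, 9, 2]
r3 m[wet→φ6] = [4, 3, 4, 2]
r3 m[wet→φ7] = [4, 8, 6, 2]
r3 m[wet→φ9] = [5, 5, 8, 0]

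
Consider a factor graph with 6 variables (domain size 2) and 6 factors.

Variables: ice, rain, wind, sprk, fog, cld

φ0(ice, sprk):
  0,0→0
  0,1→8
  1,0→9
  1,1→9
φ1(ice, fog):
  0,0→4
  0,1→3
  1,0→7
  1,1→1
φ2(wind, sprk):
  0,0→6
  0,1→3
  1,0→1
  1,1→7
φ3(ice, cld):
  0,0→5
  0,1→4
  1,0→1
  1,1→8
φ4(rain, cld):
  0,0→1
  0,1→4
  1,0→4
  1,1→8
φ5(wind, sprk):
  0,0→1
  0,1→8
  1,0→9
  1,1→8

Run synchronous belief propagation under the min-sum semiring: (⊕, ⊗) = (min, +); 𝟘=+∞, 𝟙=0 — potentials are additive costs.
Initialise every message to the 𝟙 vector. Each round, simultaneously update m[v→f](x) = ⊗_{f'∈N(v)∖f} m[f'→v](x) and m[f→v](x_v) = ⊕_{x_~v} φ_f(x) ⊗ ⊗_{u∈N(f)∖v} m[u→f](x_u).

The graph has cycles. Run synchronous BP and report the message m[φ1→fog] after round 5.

message @ round 5 = [12, 11]

init: all messages = 𝟙 over 2 values
r1 m[φ0→ice] = [0, 9]
r1 m[φ0→sprk] = [0, 8]
r1 m[φ1→ice] = [3, 1]
r1 m[φ1→fog] = [4, 1]
r1 m[φ2→wind] = [3, 1]
r1 m[φ2→sprk] = [1, 3]
r1 m[φ3→ice] = [4, 1]
r1 m[φ3→cld] = [1, 4]
r1 m[φ4→rain] = [1, 4]
r1 m[φ4→cld] = [1, 4]
r1 m[φ5→wind] = [1, 8]
r1 m[φ5→sprk] = [1, 8]
r1 m[ice→φ0] = [0, 0]
r1 m[ice→φ1] = [0, 0]
r1 m[ice→φ3] = [0, 0]
r1 m[rain→φ4] = [0, 0]
r1 m[wind→φ2] = [0, 0]
r1 m[wind→φ5] = [0, 0]
r1 m[sprk→φ0] = [0, 0]
r1 m[sprk→φ2] = [0, 0]
r1 m[sprk→φ5] = [0, 0]
r1 m[fog→φ1] = [0, 0]
r1 m[cld→φ3] = [0, 0]
r1 m[cld→φ4] = [0, 0]
r2 m[φ0→ice] = [0, 9]
r2 m[φ0→sprk] = [0, 8]
r2 m[φ1→ice] = [3, 1]
r2 m[φ1→fog] = [4, 1]
r2 m[φ2→wind] = [3, 1]
r2 m[φ2→sprk] = [1, 3]
r2 m[φ3→ice] = [4, 1]
r2 m[φ3→cld] = [1, 4]
r2 m[φ4→rain] = [1, 4]
r2 m[φ4→cld] = [1, 4]
r2 m[φ5→wind] = [1, 8]
r2 m[φ5→sprk] = [1, 8]
r2 m[ice→φ0] = [7, 2]
r2 m[ice→φ1] = [4, 10]
r2 m[ice→φ3] = [3, 10]
r2 m[rain→φ4] = [0, 0]
r2 m[wind→φ2] = [1, 8]
r2 m[wind→φ5] = [3, 1]
r2 m[sprk→φ0] = [2, 11]
r2 m[sprk→φ2] = [1, 16]
r2 m[sprk→φ5] = [1, 11]
r2 m[fog→φ1] = [0, 0]
r2 m[cld→φ3] = [1, 4]
r2 m[cld→φ4] = [1, 4]
r3 m[φ0→ice] = [2, 11]
r3 m[φ0→sprk] = [7, 11]
r3 m[φ1→ice] = [3, 1]
r3 m[φ1→fog] = [8, 7]
r3 m[φ2→wind] = [7, 2]
r3 m[φ2→sprk] = [7, 4]
r3 m[φ3→ice] = [6, 2]
r3 m[φ3→cld] = [8, 7]
r3 m[φ4→rain] = [2, 5]
r3 m[φ4→cld] = [1, 4]
r3 m[φ5→wind] = [2, 10]
r3 m[φ5→sprk] = [4, 9]
r3 m[ice→φ0] = [7, 2]
r3 m[ice→φ1] = [4, 10]
r3 m[ice→φ3] = [3, 10]
r3 m[rain→φ4] = [0, 0]
r3 m[wind→φ2] = [1, 8]
r3 m[wind→φ5] = [3, 1]
r3 m[sprk→φ0] = [2, 11]
r3 m[sprk→φ2] = [1, 16]
r3 m[sprk→φ5] = [1, 11]
r3 m[fog→φ1] = [0, 0]
r3 m[cld→φ3] = [1, 4]
r3 m[cld→φ4] = [1, 4]
r4 m[φ0→ice] = [2, 11]
r4 m[φ0→sprk] = [7, 11]
r4 m[φ1→ice] = [3, 1]
r4 m[φ1→fog] = [8, 7]
r4 m[φ2→wind] = [7, 2]
r4 m[φ2→sprk] = [7, 4]
r4 m[φ3→ice] = [6, 2]
r4 m[φ3→cld] = [8, 7]
r4 m[φ4→rain] = [2, 5]
r4 m[φ4→cld] = [1, 4]
r4 m[φ5→wind] = [2, 10]
r4 m[φ5→sprk] = [4, 9]
r4 m[ice→φ0] = [9, 3]
r4 m[ice→φ1] = [8, 13]
r4 m[ice→φ3] = [5, 12]
r4 m[rain→φ4] = [0, 0]
r4 m[wind→φ2] = [2, 10]
r4 m[wind→φ5] = [7, 2]
r4 m[sprk→φ0] = [11, 13]
r4 m[sprk→φ2] = [11, 20]
r4 m[sprk→φ5] = [14, 15]
r4 m[fog→φ1] = [0, 0]
r4 m[cld→φ3] = [1, 4]
r4 m[cld→φ4] = [8, 7]
r5 m[φ0→ice] = [11, 20]
r5 m[φ0→sprk] = [9, 12]
r5 m[φ1→ice] = [3, 1]
r5 m[φ1→fog] = [12, 11]
r5 m[φ2→wind] = [17, 12]
r5 m[φ2→sprk] = [8, 5]
r5 m[φ3→ice] = [6, 2]
r5 m[φ3→cld] = [10, 9]
r5 m[φ4→rain] = [9, 12]
r5 m[φ4→cld] = [1, 4]
r5 m[φ5→wind] = [15, 23]
r5 m[φ5→sprk] = [8, 10]
r5 m[ice→φ0] = [9, 3]
r5 m[ice→φ1] = [8, 13]
r5 m[ice→φ3] = [5, 12]
r5 m[rain→φ4] = [0, 0]
r5 m[wind→φ2] = [2, 10]
r5 m[wind→φ5] = [7, 2]
r5 m[sprk→φ0] = [11, 13]
r5 m[sprk→φ2] = [11, 20]
r5 m[sprk→φ5] = [14, 15]
r5 m[fog→φ1] = [0, 0]
r5 m[cld→φ3] = [1, 4]
r5 m[cld→φ4] = [8, 7]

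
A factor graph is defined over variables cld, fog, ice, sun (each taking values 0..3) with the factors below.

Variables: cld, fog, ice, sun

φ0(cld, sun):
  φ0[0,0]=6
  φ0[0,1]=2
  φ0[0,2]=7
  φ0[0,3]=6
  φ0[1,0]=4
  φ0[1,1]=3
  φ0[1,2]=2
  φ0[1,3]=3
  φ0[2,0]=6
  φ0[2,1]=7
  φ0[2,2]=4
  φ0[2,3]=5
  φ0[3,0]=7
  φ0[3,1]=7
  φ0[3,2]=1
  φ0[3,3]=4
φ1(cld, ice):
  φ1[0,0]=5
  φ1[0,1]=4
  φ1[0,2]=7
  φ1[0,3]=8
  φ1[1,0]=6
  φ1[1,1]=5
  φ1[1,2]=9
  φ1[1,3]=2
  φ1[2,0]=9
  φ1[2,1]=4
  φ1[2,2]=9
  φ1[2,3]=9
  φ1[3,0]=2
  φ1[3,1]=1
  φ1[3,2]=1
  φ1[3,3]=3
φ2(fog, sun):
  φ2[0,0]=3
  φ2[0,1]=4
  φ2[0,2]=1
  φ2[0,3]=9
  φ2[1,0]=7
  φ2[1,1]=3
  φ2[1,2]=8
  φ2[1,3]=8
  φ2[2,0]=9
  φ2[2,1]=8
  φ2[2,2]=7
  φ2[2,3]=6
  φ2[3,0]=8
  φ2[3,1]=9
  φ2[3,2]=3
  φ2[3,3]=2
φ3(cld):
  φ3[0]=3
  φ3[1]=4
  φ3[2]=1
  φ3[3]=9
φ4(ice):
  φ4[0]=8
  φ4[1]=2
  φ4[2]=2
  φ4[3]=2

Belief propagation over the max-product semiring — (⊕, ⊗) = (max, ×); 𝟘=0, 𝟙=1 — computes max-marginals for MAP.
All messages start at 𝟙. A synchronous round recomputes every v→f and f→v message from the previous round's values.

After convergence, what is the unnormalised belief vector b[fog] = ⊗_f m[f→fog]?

init: all messages = 𝟙 over 4 values
r1 m[φ0→cld] = [7, 4, 7, 7]
r1 m[φ0→sun] = [7, 7, 7, 6]
r1 m[φ1→cld] = [8, 9, 9, 3]
r1 m[φ1→ice] = [9, 5, 9, 9]
r1 m[φ2→fog] = [9, 8, 9, 9]
r1 m[φ2→sun] = [9, 9, 8, 9]
r1 m[φ3→cld] = [3, 4, 1, 9]
r1 m[φ4→ice] = [8, 2, 2, 2]
r1 m[cld→φ0] = [1, 1, 1, 1]
r1 m[cld→φ1] = [1, 1, 1, 1]
r1 m[cld→φ3] = [1, 1, 1, 1]
r1 m[fog→φ2] = [1, 1, 1, 1]
r1 m[ice→φ1] = [1, 1, 1, 1]
r1 m[ice→φ4] = [1, 1, 1, 1]
r1 m[sun→φ0] = [1, 1, 1, 1]
r1 m[sun→φ2] = [1, 1, 1, 1]
r2 m[φ0→cld] = [7, 4, 7, 7]
r2 m[φ0→sun] = [7, 7, 7, 6]
r2 m[φ1→cld] = [8, 9, 9, 3]
r2 m[φ1→ice] = [9, 5, 9, 9]
r2 m[φ2→fog] = [9, 8, 9, 9]
r2 m[φ2→sun] = [9, 9, 8, 9]
r2 m[φ3→cld] = [3, 4, 1, 9]
r2 m[φ4→ice] = [8, 2, 2, 2]
r2 m[cld→φ0] = [24, 36, 9, 27]
r2 m[cld→φ1] = [21, 16, 7, 63]
r2 m[cld→φ3] = [56, 36, 63, 21]
r2 m[fog→φ2] = [1, 1, 1, 1]
r2 m[ice→φ1] = [8, 2, 2, 2]
r2 m[ice→φ4] = [9, 5, 9, 9]
r2 m[sun→φ0] = [9, 9, 8, 9]
r2 m[sun→φ2] = [7, 7, 7, 6]
r3 m[φ0→cld] = [56, 36, 63, 63]
r3 m[φ0→sun] = [189, 189, 168, 144]
r3 m[φ1→cld] = [40, 48, 72, 16]
r3 m[φ1→ice] = [126, 84, 147, 189]
r3 m[φ2→fog] = [54, 56, 63, 63]
r3 m[φ2→sun] = [9, 9, 8, 9]
r3 m[φ3→cld] = [3, 4, 1, 9]
r3 m[φ4→ice] = [8, 2, 2, 2]
r3 m[cld→φ0] = [24, 36, 9, 27]
r3 m[cld→φ1] = [21, 16, 7, 63]
r3 m[cld→φ3] = [56, 36, 63, 21]
r3 m[fog→φ2] = [1, 1, 1, 1]
r3 m[ice→φ1] = [8, 2, 2, 2]
r3 m[ice→φ4] = [9, 5, 9, 9]
r3 m[sun→φ0] = [9, 9, 8, 9]
r3 m[sun→φ2] = [7, 7, 7, 6]
r4 m[φ0→cld] = [56, 36, 63, 63]
r4 m[φ0→sun] = [189, 189, 168, 144]
r4 m[φ1→cld] = [40, 48, 72, 16]
r4 m[φ1→ice] = [126, 84, 147, 189]
r4 m[φ2→fog] = [54, 56, 63, 63]
r4 m[φ2→sun] = [9, 9, 8, 9]
r4 m[φ3→cld] = [3, 4, 1, 9]
r4 m[φ4→ice] = [8, 2, 2, 2]
r4 m[cld→φ0] = [120, 192, 72, 144]
r4 m[cld→φ1] = [168, 144, 63, 567]
r4 m[cld→φ3] = [2240, 1728, 4536, 1008]
r4 m[fog→φ2] = [1, 1, 1, 1]
r4 m[ice→φ1] = [8, 2, 2, 2]
r4 m[ice→φ4] = [126, 84, 147, 189]
r4 m[sun→φ0] = [9, 9, 8, 9]
r4 m[sun→φ2] = [189, 189, 168, 144]
r5 m[φ0→cld] = [56, 36, 63, 63]
r5 m[φ0→sun] = [1008, 1008, 840, 720]
r5 m[φ1→cld] = [40, 48, 72, 16]
r5 m[φ1→ice] = [1134, 720, 1296, 1701]
r5 m[φ2→fog] = [1296, 1344, 1701, 1701]
r5 m[φ2→sun] = [9, 9, 8, 9]
r5 m[φ3→cld] = [3, 4, 1, 9]
r5 m[φ4→ice] = [8, 2, 2, 2]
r5 m[cld→φ0] = [120, 192, 72, 144]
r5 m[cld→φ1] = [168, 144, 63, 567]
r5 m[cld→φ3] = [2240, 1728, 4536, 1008]
r5 m[fog→φ2] = [1, 1, 1, 1]
r5 m[ice→φ1] = [8, 2, 2, 2]
r5 m[ice→φ4] = [126, 84, 147, 189]
r5 m[sun→φ0] = [9, 9, 8, 9]
r5 m[sun→φ2] = [189, 189, 168, 144]
r6 m[φ0→cld] = [56, 36, 63, 63]
r6 m[φ0→sun] = [1008, 1008, 840, 720]
r6 m[φ1→cld] = [40, 48, 72, 16]
r6 m[φ1→ice] = [1134, 720, 1296, 1701]
r6 m[φ2→fog] = [1296, 1344, 1701, 1701]
r6 m[φ2→sun] = [9, 9, 8, 9]
r6 m[φ3→cld] = [3, 4, 1, 9]
r6 m[φ4→ice] = [8, 2, 2, 2]
r6 m[cld→φ0] = [120, 192, 72, 144]
r6 m[cld→φ1] = [168, 144, 63, 567]
r6 m[cld→φ3] = [2240, 1728, 4536, 1008]
r6 m[fog→φ2] = [1, 1, 1, 1]
r6 m[ice→φ1] = [8, 2, 2, 2]
r6 m[ice→φ4] = [1134, 720, 1296, 1701]
r6 m[sun→φ0] = [9, 9, 8, 9]
r6 m[sun→φ2] = [1008, 1008, 840, 720]
r7 m[φ0→cld] = [56, 36, 63, 63]
r7 m[φ0→sun] = [1008, 1008, 840, 720]
r7 m[φ1→cld] = [40, 48, 72, 16]
r7 m[φ1→ice] = [1134, 720, 1296, 1701]
r7 m[φ2→fog] = [6480, 7056, 9072, 9072]
r7 m[φ2→sun] = [9, 9, 8, 9]
r7 m[φ3→cld] = [3, 4, 1, 9]
r7 m[φ4→ice] = [8, 2, 2, 2]
r7 m[cld→φ0] = [120, 192, 72, 144]
r7 m[cld→φ1] = [168, 144, 63, 567]
r7 m[cld→φ3] = [2240, 1728, 4536, 1008]
r7 m[fog→φ2] = [1, 1, 1, 1]
r7 m[ice→φ1] = [8, 2, 2, 2]
r7 m[ice→φ4] = [1134, 720, 1296, 1701]
r7 m[sun→φ0] = [9, 9, 8, 9]
r7 m[sun→φ2] = [1008, 1008, 840, 720]
r8 m[φ0→cld] = [56, 36, 63, 63]
r8 m[φ0→sun] = [1008, 1008, 840, 720]
r8 m[φ1→cld] = [40, 48, 72, 16]
r8 m[φ1→ice] = [1134, 720, 1296, 1701]
r8 m[φ2→fog] = [6480, 7056, 9072, 9072]
r8 m[φ2→sun] = [9, 9, 8, 9]
r8 m[φ3→cld] = [3, 4, 1, 9]
r8 m[φ4→ice] = [8, 2, 2, 2]
r8 m[cld→φ0] = [120, 192, 72, 144]
r8 m[cld→φ1] = [168, 144, 63, 567]
r8 m[cld→φ3] = [2240, 1728, 4536, 1008]
r8 m[fog→φ2] = [1, 1, 1, 1]
r8 m[ice→φ1] = [8, 2, 2, 2]
r8 m[ice→φ4] = [1134, 720, 1296, 1701]
r8 m[sun→φ0] = [9, 9, 8, 9]
r8 m[sun→φ2] = [1008, 1008, 840, 720]
fixed point reached at round 8
b[fog] = ⊗ incoming = [6480, 7056, 9072, 9072]

b[fog] = [6480, 7056, 9072, 9072]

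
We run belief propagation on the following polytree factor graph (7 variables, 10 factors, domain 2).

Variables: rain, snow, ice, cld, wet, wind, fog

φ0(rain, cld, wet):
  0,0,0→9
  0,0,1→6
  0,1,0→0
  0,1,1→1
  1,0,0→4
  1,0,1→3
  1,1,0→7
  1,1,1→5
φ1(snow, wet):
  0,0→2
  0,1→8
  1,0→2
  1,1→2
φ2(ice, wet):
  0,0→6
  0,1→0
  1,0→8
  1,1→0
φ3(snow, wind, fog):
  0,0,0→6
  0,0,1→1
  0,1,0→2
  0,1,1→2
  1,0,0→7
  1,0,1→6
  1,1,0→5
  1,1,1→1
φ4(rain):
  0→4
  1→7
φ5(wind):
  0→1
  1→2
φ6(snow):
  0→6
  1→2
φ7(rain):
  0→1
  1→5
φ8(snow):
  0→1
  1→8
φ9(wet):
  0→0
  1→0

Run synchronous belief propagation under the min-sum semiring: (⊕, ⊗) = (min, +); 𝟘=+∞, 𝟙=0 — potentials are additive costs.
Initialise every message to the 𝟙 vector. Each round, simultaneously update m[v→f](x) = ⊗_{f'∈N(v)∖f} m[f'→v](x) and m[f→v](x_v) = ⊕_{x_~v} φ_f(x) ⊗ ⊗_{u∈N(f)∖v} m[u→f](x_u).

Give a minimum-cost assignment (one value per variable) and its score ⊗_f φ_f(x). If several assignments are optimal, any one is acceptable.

assignment: (rain=0, snow=1, ice=0, cld=1, wet=1, wind=1, fog=1); score = 21

init: all messages = 𝟙 over 2 values
r1 m[φ0→rain] = [0, 3]
r1 m[φ0→cld] = [3, 0]
r1 m[φ0→wet] = [0, 1]
r1 m[φ1→snow] = [2, 2]
r1 m[φ1→wet] = [2, 2]
r1 m[φ2→ice] = [0, 0]
r1 m[φ2→wet] = [6, 0]
r1 m[φ3→snow] = [1, 1]
r1 m[φ3→wind] = [1, 1]
r1 m[φ3→fog] = [2, 1]
r1 m[φ4→rain] = [4, 7]
r1 m[φ5→wind] = [1, 2]
r1 m[φ6→snow] = [6, 2]
r1 m[φ7→rain] = [1, 5]
r1 m[φ8→snow] = [1, 8]
r1 m[φ9→wet] = [0, 0]
r1 m[rain→φ0] = [0, 0]
r1 m[rain→φ4] = [0, 0]
r1 m[rain→φ7] = [0, 0]
r1 m[snow→φ1] = [0, 0]
r1 m[snow→φ3] = [0, 0]
r1 m[snow→φ6] = [0, 0]
r1 m[snow→φ8] = [0, 0]
r1 m[ice→φ2] = [0, 0]
r1 m[cld→φ0] = [0, 0]
r1 m[wet→φ0] = [0, 0]
r1 m[wet→φ1] = [0, 0]
r1 m[wet→φ2] = [0, 0]
r1 m[wet→φ9] = [0, 0]
r1 m[wind→φ3] = [0, 0]
r1 m[wind→φ5] = [0, 0]
r1 m[fog→φ3] = [0, 0]
r2 m[φ0→rain] = [0, 3]
r2 m[φ0→cld] = [3, 0]
r2 m[φ0→wet] = [0, 1]
r2 m[φ1→snow] = [2, 2]
r2 m[φ1→wet] = [2, 2]
r2 m[φ2→ice] = [0, 0]
r2 m[φ2→wet] = [6, 0]
r2 m[φ3→snow] = [1, 1]
r2 m[φ3→wind] = [1, 1]
r2 m[φ3→fog] = [2, 1]
r2 m[φ4→rain] = [4, 7]
r2 m[φ5→wind] = [1, 2]
r2 m[φ6→snow] = [6, 2]
r2 m[φ7→rain] = [1, 5]
r2 m[φ8→snow] = [1, 8]
r2 m[φ9→wet] = [0, 0]
r2 m[rain→φ0] = [5, 12]
r2 m[rain→φ4] = [1, 8]
r2 m[rain→φ7] = [4, 10]
r2 m[snow→φ1] = [8, 11]
r2 m[snow→φ3] = [9, 12]
r2 m[snow→φ6] = [4, 11]
r2 m[snow→φ8] = [9, 5]
r2 m[ice→φ2] = [0, 0]
r2 m[cld→φ0] = [0, 0]
r2 m[wet→φ0] = [8, 2]
r2 m[wet→φ1] = [6, 1]
r2 m[wet→φ2] = [2, 3]
r2 m[wet→φ9] = [8, 3]
r2 m[wind→φ3] = [1, 2]
r2 m[wind→φ5] = [1, 1]
r2 m[fog→φ3] = [0, 0]
r3 m[φ0→rain] = [3, 5]
r3 m[φ0→cld] = [13, 8]
r3 m[φ0→wet] = [5, 6]
r3 m[φ1→snow] = [8, 3]
r3 m[φ1→wet] = [10, 13]
r3 m[φ2→ice] = [3, 3]
r3 m[φ2→wet] = [6, 0]
r3 m[φ3→snow] = [2, 3]
r3 m[φ3→wind] = [10, 11]
r3 m[φ3→fog] = [13, 11]
r3 m[φ4→rain] = [4, 7]
r3 m[φ5→wind] = [1, 2]
r3 m[φ6→snow] = [6, 2]
r3 m[φ7→rain] = [1, 5]
r3 m[φ8→snow] = [1, 8]
r3 m[φ9→wet] = [0, 0]
r3 m[rain→φ0] = [5, 12]
r3 m[rain→φ4] = [1, 8]
r3 m[rain→φ7] = [4, 10]
r3 m[snow→φ1] = [8, 11]
r3 m[snow→φ3] = [9, 12]
r3 m[snow→φ6] = [4, 11]
r3 m[snow→φ8] = [9, 5]
r3 m[ice→φ2] = [0, 0]
r3 m[cld→φ0] = [0, 0]
r3 m[wet→φ0] = [8, 2]
r3 m[wet→φ1] = [6, 1]
r3 m[wet→φ2] = [2, 3]
r3 m[wet→φ9] = [8, 3]
r3 m[wind→φ3] = [1, 2]
r3 m[wind→φ5] = [1, 1]
r3 m[fog→φ3] = [0, 0]
r4 m[φ0→rain] = [3, 5]
r4 m[φ0→cld] = [13, 8]
r4 m[φ0→wet] = [5, 6]
r4 m[φ1→snow] = [8, 3]
r4 m[φ1→wet] = [10, 13]
r4 m[φ2→ice] = [3, 3]
r4 m[φ2→wet] = [6, 0]
r4 m[φ3→snow] = [2, 3]
r4 m[φ3→wind] = [10, 11]
r4 m[φ3→fog] = [13, 11]
r4 m[φ4→rain] = [4, 7]
r4 m[φ5→wind] = [1, 2]
r4 m[φ6→snow] = [6, 2]
r4 m[φ7→rain] = [1, 5]
r4 m[φ8→snow] = [1, 8]
r4 m[φ9→wet] = [0, 0]
r4 m[rain→φ0] = [5, 12]
r4 m[rain→φ4] = [4, 10]
r4 m[rain→φ7] = [7, 12]
r4 m[snow→φ1] = [9, 13]
r4 m[snow→φ3] = [15, 13]
r4 m[snow→φ6] = [11, 14]
r4 m[snow→φ8] = [16, 8]
r4 m[ice→φ2] = [0, 0]
r4 m[cld→φ0] = [0, 0]
r4 m[wet→φ0] = [16, 13]
r4 m[wet→φ1] = [11, 6]
r4 m[wet→φ2] = [15, 19]
r4 m[wet→φ9] = [21, 19]
r4 m[wind→φ3] = [1, 2]
r4 m[wind→φ5] = [10, 11]
r4 m[fog→φ3] = [0, 0]
r5 m[φ0→rain] = [14, 16]
r5 m[φ0→cld] = [24, 19]
r5 m[φ0→wet] = [5, 6]
r5 m[φ1→snow] = [13, 8]
r5 m[φ1→wet] = [11, 15]
r5 m[φ2→ice] = [19, 19]
r5 m[φ2→wet] = [6, 0]
r5 m[φ3→snow] = [2, 3]
r5 m[φ3→wind] = [16, 14]
r5 m[φ3→fog] = [19, 16]
r5 m[φ4→rain] = [4, 7]
r5 m[φ5→wind] = [1, 2]
r5 m[φ6→snow] = [6, 2]
r5 m[φ7→rain] = [1, 5]
r5 m[φ8→snow] = [1, 8]
r5 m[φ9→wet] = [0, 0]
r5 m[rain→φ0] = [5, 12]
r5 m[rain→φ4] = [4, 10]
r5 m[rain→φ7] = [7, 12]
r5 m[snow→φ1] = [9, 13]
r5 m[snow→φ3] = [15, 13]
r5 m[snow→φ6] = [11, 14]
r5 m[snow→φ8] = [16, 8]
r5 m[ice→φ2] = [0, 0]
r5 m[cld→φ0] = [0, 0]
r5 m[wet→φ0] = [16, 13]
r5 m[wet→φ1] = [11, 6]
r5 m[wet→φ2] = [15, 19]
r5 m[wet→φ9] = [21, 19]
r5 m[wind→φ3] = [1, 2]
r5 m[wind→φ5] = [10, 11]
r5 m[fog→φ3] = [0, 0]
r6 m[φ0→rain] = [14, 16]
r6 m[φ0→cld] = [24, 19]
r6 m[φ0→wet] = [5, 6]
r6 m[φ1→snow] = [13, 8]
r6 m[φ1→wet] = [11, 15]
r6 m[φ2→ice] = [19, 19]
r6 m[φ2→wet] = [6, 0]
r6 m[φ3→snow] = [2, 3]
r6 m[φ3→wind] = [16, 14]
r6 m[φ3→fog] = [19, 16]
r6 m[φ4→rain] = [4, 7]
r6 m[φ5→wind] = [1, 2]
r6 m[φ6→snow] = [6, 2]
r6 m[φ7→rain] = [1, 5]
r6 m[φ8→snow] = [1, 8]
r6 m[φ9→wet] = [0, 0]
r6 m[rain→φ0] = [5, 12]
r6 m[rain→φ4] = [15, 21]
r6 m[rain→φ7] = [18, 23]
r6 m[snow→φ1] = [9, 13]
r6 m[snow→φ3] = [20, 18]
r6 m[snow→φ6] = [16, 19]
r6 m[snow→φ8] = [21, 13]
r6 m[ice→φ2] = [0, 0]
r6 m[cld→φ0] = [0, 0]
r6 m[wet→φ0] = [17, 15]
r6 m[wet→φ1] = [11, 6]
r6 m[wet→φ2] = [16, 21]
r6 m[wet→φ9] = [22, 21]
r6 m[wind→φ3] = [1, 2]
r6 m[wind→φ5] = [16, 14]
r6 m[fog→φ3] = [0, 0]
r7 m[φ0→rain] = [16, 18]
r7 m[φ0→cld] = [26, 21]
r7 m[φ0→wet] = [5, 6]
r7 m[φ1→snow] = [13, 8]
r7 m[φ1→wet] = [11, 15]
r7 m[φ2→ice] = [21, 21]
r7 m[φ2→wet] = [6, 0]
r7 m[φ3→snow] = [2, 3]
r7 m[φ3→wind] = [21, 19]
r7 m[φ3→fog] = [24, 21]
r7 m[φ4→rain] = [4, 7]
r7 m[φ5→wind] = [1, 2]
r7 m[φ6→snow] = [6, 2]
r7 m[φ7→rain] = [1, 5]
r7 m[φ8→snow] = [1, 8]
r7 m[φ9→wet] = [0, 0]
r7 m[rain→φ0] = [5, 12]
r7 m[rain→φ4] = [15, 21]
r7 m[rain→φ7] = [18, 23]
r7 m[snow→φ1] = [9, 13]
r7 m[snow→φ3] = [20, 18]
r7 m[snow→φ6] = [16, 19]
r7 m[snow→φ8] = [21, 13]
r7 m[ice→φ2] = [0, 0]
r7 m[cld→φ0] = [0, 0]
r7 m[wet→φ0] = [17, 15]
r7 m[wet→φ1] = [11, 6]
r7 m[wet→φ2] = [16, 21]
r7 m[wet→φ9] = [22, 21]
r7 m[wind→φ3] = [1, 2]
r7 m[wind→φ5] = [16, 14]
r7 m[fog→φ3] = [0, 0]
r8 m[φ0→rain] = [16, 18]
r8 m[φ0→cld] = [26, 21]
r8 m[φ0→wet] = [5, 6]
r8 m[φ1→snow] = [13, 8]
r8 m[φ1→wet] = [11, 15]
r8 m[φ2→ice] = [21, 21]
r8 m[φ2→wet] = [6, 0]
r8 m[φ3→snow] = [2, 3]
r8 m[φ3→wind] = [21, 19]
r8 m[φ3→fog] = [24, 21]
r8 m[φ4→rain] = [4, 7]
r8 m[φ5→wind] = [1, 2]
r8 m[φ6→snow] = [6, 2]
r8 m[φ7→rain] = [1, 5]
r8 m[φ8→snow] = [1, 8]
r8 m[φ9→wet] = [0, 0]
r8 m[rain→φ0] = [5, 12]
r8 m[rain→φ4] = [17, 23]
r8 m[rain→φ7] = [20, 25]
r8 m[snow→φ1] = [9, 13]
r8 m[snow→φ3] = [20, 18]
r8 m[snow→φ6] = [16, 19]
r8 m[snow→φ8] = [21, 13]
r8 m[ice→φ2] = [0, 0]
r8 m[cld→φ0] = [0, 0]
r8 m[wet→φ0] = [17, 15]
r8 m[wet→φ1] = [11, 6]
r8 m[wet→φ2] = [16, 21]
r8 m[wet→φ9] = [22, 21]
r8 m[wind→φ3] = [1, 2]
r8 m[wind→φ5] = [21, 19]
r8 m[fog→φ3] = [0, 0]
r9 m[φ0→rain] = [16, 18]
r9 m[φ0→cld] = [26, 21]
r9 m[φ0→wet] = [5, 6]
r9 m[φ1→snow] = [13, 8]
r9 m[φ1→wet] = [11, 15]
r9 m[φ2→ice] = [21, 21]
r9 m[φ2→wet] = [6, 0]
r9 m[φ3→snow] = [2, 3]
r9 m[φ3→wind] = [21, 19]
r9 m[φ3→fog] = [24, 21]
r9 m[φ4→rain] = [4, 7]
r9 m[φ5→wind] = [1, 2]
r9 m[φ6→snow] = [6, 2]
r9 m[φ7→rain] = [1, 5]
r9 m[φ8→snow] = [1, 8]
r9 m[φ9→wet] = [0, 0]
r9 m[rain→φ0] = [5, 12]
r9 m[rain→φ4] = [17, 23]
r9 m[rain→φ7] = [20, 25]
r9 m[snow→φ1] = [9, 13]
r9 m[snow→φ3] = [20, 18]
r9 m[snow→φ6] = [16, 19]
r9 m[snow→φ8] = [21, 13]
r9 m[ice→φ2] = [0, 0]
r9 m[cld→φ0] = [0, 0]
r9 m[wet→φ0] = [17, 15]
r9 m[wet→φ1] = [11, 6]
r9 m[wet→φ2] = [16, 21]
r9 m[wet→φ9] = [22, 21]
r9 m[wind→φ3] = [1, 2]
r9 m[wind→φ5] = [21, 19]
r9 m[fog→φ3] = [0, 0]
fixed point reached at round 9
traceback from rain: (rain=0, snow=1, ice=0, cld=1, wet=1, wind=1, fog=1), score=21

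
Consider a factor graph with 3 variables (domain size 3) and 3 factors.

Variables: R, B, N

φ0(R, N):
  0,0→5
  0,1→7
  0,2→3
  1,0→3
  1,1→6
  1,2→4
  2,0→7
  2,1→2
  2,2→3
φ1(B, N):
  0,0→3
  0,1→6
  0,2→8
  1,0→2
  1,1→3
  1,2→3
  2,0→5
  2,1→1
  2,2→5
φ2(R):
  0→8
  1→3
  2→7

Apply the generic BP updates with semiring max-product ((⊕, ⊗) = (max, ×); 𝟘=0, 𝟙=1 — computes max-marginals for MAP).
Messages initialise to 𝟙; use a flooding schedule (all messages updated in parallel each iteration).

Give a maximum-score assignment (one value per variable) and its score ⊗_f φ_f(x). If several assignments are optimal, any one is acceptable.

init: all messages = 𝟙 over 3 values
r1 m[φ0→R] = [7, 6, 7]
r1 m[φ0→N] = [7, 7, 4]
r1 m[φ1→B] = [8, 3, 5]
r1 m[φ1→N] = [5, 6, 8]
r1 m[φ2→R] = [8, 3, 7]
r1 m[R→φ0] = [1, 1, 1]
r1 m[R→φ2] = [1, 1, 1]
r1 m[B→φ1] = [1, 1, 1]
r1 m[N→φ0] = [1, 1, 1]
r1 m[N→φ1] = [1, 1, 1]
r2 m[φ0→R] = [7, 6, 7]
r2 m[φ0→N] = [7, 7, 4]
r2 m[φ1→B] = [8, 3, 5]
r2 m[φ1→N] = [5, 6, 8]
r2 m[φ2→R] = [8, 3, 7]
r2 m[R→φ0] = [8, 3, 7]
r2 m[R→φ2] = [7, 6, 7]
r2 m[B→φ1] = [1, 1, 1]
r2 m[N→φ0] = [5, 6, 8]
r2 m[N→φ1] = [7, 7, 4]
r3 m[φ0→R] = [42, 36, 35]
r3 m[φ0→N] = [49, 56, 24]
r3 m[φ1→B] = [42, 21, 35]
r3 m[φ1→N] = [5, 6, 8]
r3 m[φ2→R] = [8, 3, 7]
r3 m[R→φ0] = [8, 3, 7]
r3 m[R→φ2] = [7, 6, 7]
r3 m[B→φ1] = [1, 1, 1]
r3 m[N→φ0] = [5, 6, 8]
r3 m[N→φ1] = [7, 7, 4]
r4 m[φ0→R] = [42, 36, 35]
r4 m[φ0→N] = [49, 56, 24]
r4 m[φ1→B] = [42, 21, 35]
r4 m[φ1→N] = [5, 6, 8]
r4 m[φ2→R] = [8, 3, 7]
r4 m[R→φ0] = [8, 3, 7]
r4 m[R→φ2] = [42, 36, 35]
r4 m[B→φ1] = [1, 1, 1]
r4 m[N→φ0] = [5, 6, 8]
r4 m[N→φ1] = [49, 56, 24]
r5 m[φ0→R] = [42, 36, 35]
r5 m[φ0→N] = [49, 56, 24]
r5 m[φ1→B] = [336, 168, 245]
r5 m[φ1→N] = [5, 6, 8]
r5 m[φ2→R] = [8, 3, 7]
r5 m[R→φ0] = [8, 3, 7]
r5 m[R→φ2] = [42, 36, 35]
r5 m[B→φ1] = [1, 1, 1]
r5 m[N→φ0] = [5, 6, 8]
r5 m[N→φ1] = [49, 56, 24]
r6 m[φ0→R] = [42, 36, 35]
r6 m[φ0→N] = [49, 56, 24]
r6 m[φ1→B] = [336, 168, 245]
r6 m[φ1→N] = [5, 6, 8]
r6 m[φ2→R] = [8, 3, 7]
r6 m[R→φ0] = [8, 3, 7]
r6 m[R→φ2] = [42, 36, 35]
r6 m[B→φ1] = [1, 1, 1]
r6 m[N→φ0] = [5, 6, 8]
r6 m[N→φ1] = [49, 56, 24]
fixed point reached at round 6
traceback from R: (R=0, B=0, N=1), score=336

assignment: (R=0, B=0, N=1); score = 336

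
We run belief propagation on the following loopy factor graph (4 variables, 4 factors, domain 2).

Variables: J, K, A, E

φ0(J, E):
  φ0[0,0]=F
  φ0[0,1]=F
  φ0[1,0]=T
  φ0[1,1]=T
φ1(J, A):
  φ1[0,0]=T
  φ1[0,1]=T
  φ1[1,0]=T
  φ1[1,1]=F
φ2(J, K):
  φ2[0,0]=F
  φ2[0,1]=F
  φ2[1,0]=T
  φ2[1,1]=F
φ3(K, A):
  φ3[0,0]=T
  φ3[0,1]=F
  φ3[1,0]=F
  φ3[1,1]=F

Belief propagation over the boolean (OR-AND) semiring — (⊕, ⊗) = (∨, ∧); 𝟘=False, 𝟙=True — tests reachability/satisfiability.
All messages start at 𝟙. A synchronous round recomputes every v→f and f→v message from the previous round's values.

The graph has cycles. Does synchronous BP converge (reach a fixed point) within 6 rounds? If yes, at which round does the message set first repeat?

CONVERGED at round 5

init: all messages = 𝟙 over 2 values
r1 m[φ0→J] = [F, T]
r1 m[φ0→E] = [T, T]
r1 m[φ1→J] = [T, T]
r1 m[φ1→A] = [T, T]
r1 m[φ2→J] = [F, T]
r1 m[φ2→K] = [T, F]
r1 m[φ3→K] = [T, F]
r1 m[φ3→A] = [T, F]
r1 m[J→φ0] = [T, T]
r1 m[J→φ1] = [T, T]
r1 m[J→φ2] = [T, T]
r1 m[K→φ2] = [T, T]
r1 m[K→φ3] = [T, T]
r1 m[A→φ1] = [T, T]
r1 m[A→φ3] = [T, T]
r1 m[E→φ0] = [T, T]
r2 m[φ0→J] = [F, T]
r2 m[φ0→E] = [T, T]
r2 m[φ1→J] = [T, T]
r2 m[φ1→A] = [T, T]
r2 m[φ2→J] = [F, T]
r2 m[φ2→K] = [T, F]
r2 m[φ3→K] = [T, F]
r2 m[φ3→A] = [T, F]
r2 m[J→φ0] = [F, T]
r2 m[J→φ1] = [F, T]
r2 m[J→φ2] = [F, T]
r2 m[K→φ2] = [T, F]
r2 m[K→φ3] = [T, F]
r2 m[A→φ1] = [T, F]
r2 m[A→φ3] = [T, T]
r2 m[E→φ0] = [T, T]
r3 m[φ0→J] = [F, T]
r3 m[φ0→E] = [T, T]
r3 m[φ1→J] = [T, T]
r3 m[φ1→A] = [T, F]
r3 m[φ2→J] = [F, T]
r3 m[φ2→K] = [T, F]
r3 m[φ3→K] = [T, F]
r3 m[φ3→A] = [T, F]
r3 m[J→φ0] = [F, T]
r3 m[J→φ1] = [F, T]
r3 m[J→φ2] = [F, T]
r3 m[K→φ2] = [T, F]
r3 m[K→φ3] = [T, F]
r3 m[A→φ1] = [T, F]
r3 m[A→φ3] = [T, T]
r3 m[E→φ0] = [T, T]
r4 m[φ0→J] = [F, T]
r4 m[φ0→E] = [T, T]
r4 m[φ1→J] = [T, T]
r4 m[φ1→A] = [T, F]
r4 m[φ2→J] = [F, T]
r4 m[φ2→K] = [T, F]
r4 m[φ3→K] = [T, F]
r4 m[φ3→A] = [T, F]
r4 m[J→φ0] = [F, T]
r4 m[J→φ1] = [F, T]
r4 m[J→φ2] = [F, T]
r4 m[K→φ2] = [T, F]
r4 m[K→φ3] = [T, F]
r4 m[A→φ1] = [T, F]
r4 m[A→φ3] = [T, F]
r4 m[E→φ0] = [T, T]
r5 m[φ0→J] = [F, T]
r5 m[φ0→E] = [T, T]
r5 m[φ1→J] = [T, T]
r5 m[φ1→A] = [T, F]
r5 m[φ2→J] = [F, T]
r5 m[φ2→K] = [T, F]
r5 m[φ3→K] = [T, F]
r5 m[φ3→A] = [T, F]
r5 m[J→φ0] = [F, T]
r5 m[J→φ1] = [F, T]
r5 m[J→φ2] = [F, T]
r5 m[K→φ2] = [T, F]
r5 m[K→φ3] = [T, F]
r5 m[A→φ1] = [T, F]
r5 m[A→φ3] = [T, F]
r5 m[E→φ0] = [T, T]
fixed point reached at round 5
messages reach a fixed point at round 5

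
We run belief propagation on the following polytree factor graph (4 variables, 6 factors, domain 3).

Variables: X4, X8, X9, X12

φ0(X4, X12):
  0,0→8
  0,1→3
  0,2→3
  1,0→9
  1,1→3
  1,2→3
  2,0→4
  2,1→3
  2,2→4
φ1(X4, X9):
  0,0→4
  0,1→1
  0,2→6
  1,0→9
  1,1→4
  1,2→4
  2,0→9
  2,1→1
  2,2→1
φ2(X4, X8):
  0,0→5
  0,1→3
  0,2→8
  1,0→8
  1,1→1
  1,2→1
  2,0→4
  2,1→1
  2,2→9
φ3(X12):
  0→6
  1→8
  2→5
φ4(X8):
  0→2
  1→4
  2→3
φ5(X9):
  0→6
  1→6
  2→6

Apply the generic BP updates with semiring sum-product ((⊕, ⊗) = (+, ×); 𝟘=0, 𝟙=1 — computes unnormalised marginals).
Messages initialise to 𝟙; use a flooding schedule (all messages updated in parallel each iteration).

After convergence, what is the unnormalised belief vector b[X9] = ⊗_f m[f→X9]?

b[X9] = [354762, 91260, 211320]

init: all messages = 𝟙 over 3 values
r1 m[φ0→X4] = [14, 15, 11]
r1 m[φ0→X12] = [21, 9, 10]
r1 m[φ1→X4] = [11, 17, 11]
r1 m[φ1→X9] = [22, 6, 11]
r1 m[φ2→X4] = [16, 10, 14]
r1 m[φ2→X8] = [17, 5, 18]
r1 m[φ3→X12] = [6, 8, 5]
r1 m[φ4→X8] = [2, 4, 3]
r1 m[φ5→X9] = [6, 6, 6]
r1 m[X4→φ0] = [1, 1, 1]
r1 m[X4→φ1] = [1, 1, 1]
r1 m[X4→φ2] = [1, 1, 1]
r1 m[X8→φ2] = [1, 1, 1]
r1 m[X8→φ4] = [1, 1, 1]
r1 m[X9→φ1] = [1, 1, 1]
r1 m[X9→φ5] = [1, 1, 1]
r1 m[X12→φ0] = [1, 1, 1]
r1 m[X12→φ3] = [1, 1, 1]
r2 m[φ0→X4] = [14, 15, 11]
r2 m[φ0→X12] = [21, 9, 10]
r2 m[φ1→X4] = [11, 17, 11]
r2 m[φ1→X9] = [22, 6, 11]
r2 m[φ2→X4] = [16, 10, 14]
r2 m[φ2→X8] = [17, 5, 18]
r2 m[φ3→X12] = [6, 8, 5]
r2 m[φ4→X8] = [2, 4, 3]
r2 m[φ5→X9] = [6, 6, 6]
r2 m[X4→φ0] = [176, 170, 154]
r2 m[X4→φ1] = [224, 150, 154]
r2 m[X4→φ2] = [154, 255, 121]
r2 m[X8→φ2] = [2, 4, 3]
r2 m[X8→φ4] = [17, 5, 18]
r2 m[X9→φ1] = [6, 6, 6]
r2 m[X9→φ5] = [22, 6, 11]
r2 m[X12→φ0] = [6, 8, 5]
r2 m[X12→φ3] = [21, 9, 10]
r3 m[φ0→X4] = [87, 93, 68]
r3 m[φ0→X12] = [3554, 1500, 1654]
r3 m[φ1→X4] = [66, 102, 66]
r3 m[φ1→X9] = [3632, 978, 2098]
r3 m[φ2→X4] = [46, 23, 39]
r3 m[φ2→X8] = [3294, 838, 2576]
r3 m[φ3→X12] = [6, 8, 5]
r3 m[φ4→X8] = [2, 4, 3]
r3 m[φ5→X9] = [6, 6, 6]
r3 m[X4→φ0] = [176, 170, 154]
r3 m[X4→φ1] = [224, 150, 154]
r3 m[X4→φ2] = [154, 255, 121]
r3 m[X8→φ2] = [2, 4, 3]
r3 m[X8→φ4] = [17, 5, 18]
r3 m[X9→φ1] = [6, 6, 6]
r3 m[X9→φ5] = [22, 6, 11]
r3 m[X12→φ0] = [6, 8, 5]
r3 m[X12→φ3] = [21, 9, 10]
r4 m[φ0→X4] = [87, 93, 68]
r4 m[φ0→X12] = [3554, 1500, 1654]
r4 m[φ1→X4] = [66, 102, 66]
r4 m[φ1→X9] = [3632, 978, 2098]
r4 m[φ2→X4] = [46, 23, 39]
r4 m[φ2→X8] = [3294, 838, 2576]
r4 m[φ3→X12] = [6, 8, 5]
r4 m[φ4→X8] = [2, 4, 3]
r4 m[φ5→X9] = [6, 6, 6]
r4 m[X4→φ0] = [3036, 2346, 2574]
r4 m[X4→φ1] = [4002, 2139, 2652]
r4 m[X4→φ2] = [5742, 9486, 4488]
r4 m[X8→φ2] = [2, 4, 3]
r4 m[X8→φ4] = [3294, 838, 2576]
r4 m[X9→φ1] = [6, 6, 6]
r4 m[X9→φ5] = [3632, 978, 2098]
r4 m[X12→φ0] = [6, 8, 5]
r4 m[X12→φ3] = [3554, 1500, 1654]
r5 m[φ0→X4] = [87, 93, 68]
r5 m[φ0→X12] = [55698, 23868, 26442]
r5 m[φ1→X4] = [66, 102, 66]
r5 m[φ1→X9] = [59127, 15210, 35220]
r5 m[φ2→X4] = [46, 23, 39]
r5 m[φ2→X8] = [122550, 31200, 95814]
r5 m[φ3→X12] = [6, 8, 5]
r5 m[φ4→X8] = [2, 4, 3]
r5 m[φ5→X9] = [6, 6, 6]
r5 m[X4→φ0] = [3036, 2346, 2574]
r5 m[X4→φ1] = [4002, 2139, 2652]
r5 m[X4→φ2] = [5742, 9486, 4488]
r5 m[X8→φ2] = [2, 4, 3]
r5 m[X8→φ4] = [3294, 838, 2576]
r5 m[X9→φ1] = [6, 6, 6]
r5 m[X9→φ5] = [3632, 978, 2098]
r5 m[X12→φ0] = [6, 8, 5]
r5 m[X12→φ3] = [3554, 1500, 1654]
r6 m[φ0→X4] = [87, 93, 68]
r6 m[φ0→X12] = [55698, 23868, 26442]
r6 m[φ1→X4] = [66, 102, 66]
r6 m[φ1→X9] = [59127, 15210, 35220]
r6 m[φ2→X4] = [46, 23, 39]
r6 m[φ2→X8] = [122550, 31200, 95814]
r6 m[φ3→X12] = [6, 8, 5]
r6 m[φ4→X8] = [2, 4, 3]
r6 m[φ5→X9] = [6, 6, 6]
r6 m[X4→φ0] = [3036, 2346, 2574]
r6 m[X4→φ1] = [4002, 2139, 2652]
r6 m[X4→φ2] = [5742, 9486, 4488]
r6 m[X8→φ2] = [2, 4, 3]
r6 m[X8→φ4] = [122550, 31200, 95814]
r6 m[X9→φ1] = [6, 6, 6]
r6 m[X9→φ5] = [59127, 15210, 35220]
r6 m[X12→φ0] = [6, 8, 5]
r6 m[X12→φ3] = [55698, 23868, 26442]
r7 m[φ0→X4] = [87, 93, 68]
r7 m[φ0→X12] = [55698, 23868, 26442]
r7 m[φ1→X4] = [66, 102, 66]
r7 m[φ1→X9] = [59127, 15210, 35220]
r7 m[φ2→X4] = [46, 23, 39]
r7 m[φ2→X8] = [122550, 31200, 95814]
r7 m[φ3→X12] = [6, 8, 5]
r7 m[φ4→X8] = [2, 4, 3]
r7 m[φ5→X9] = [6, 6, 6]
r7 m[X4→φ0] = [3036, 2346, 2574]
r7 m[X4→φ1] = [4002, 2139, 2652]
r7 m[X4→φ2] = [5742, 9486, 4488]
r7 m[X8→φ2] = [2, 4, 3]
r7 m[X8→φ4] = [122550, 31200, 95814]
r7 m[X9→φ1] = [6, 6, 6]
r7 m[X9→φ5] = [59127, 15210, 35220]
r7 m[X12→φ0] = [6, 8, 5]
r7 m[X12→φ3] = [55698, 23868, 26442]
fixed point reached at round 7
b[X9] = ⊗ incoming = [354762, 91260, 211320]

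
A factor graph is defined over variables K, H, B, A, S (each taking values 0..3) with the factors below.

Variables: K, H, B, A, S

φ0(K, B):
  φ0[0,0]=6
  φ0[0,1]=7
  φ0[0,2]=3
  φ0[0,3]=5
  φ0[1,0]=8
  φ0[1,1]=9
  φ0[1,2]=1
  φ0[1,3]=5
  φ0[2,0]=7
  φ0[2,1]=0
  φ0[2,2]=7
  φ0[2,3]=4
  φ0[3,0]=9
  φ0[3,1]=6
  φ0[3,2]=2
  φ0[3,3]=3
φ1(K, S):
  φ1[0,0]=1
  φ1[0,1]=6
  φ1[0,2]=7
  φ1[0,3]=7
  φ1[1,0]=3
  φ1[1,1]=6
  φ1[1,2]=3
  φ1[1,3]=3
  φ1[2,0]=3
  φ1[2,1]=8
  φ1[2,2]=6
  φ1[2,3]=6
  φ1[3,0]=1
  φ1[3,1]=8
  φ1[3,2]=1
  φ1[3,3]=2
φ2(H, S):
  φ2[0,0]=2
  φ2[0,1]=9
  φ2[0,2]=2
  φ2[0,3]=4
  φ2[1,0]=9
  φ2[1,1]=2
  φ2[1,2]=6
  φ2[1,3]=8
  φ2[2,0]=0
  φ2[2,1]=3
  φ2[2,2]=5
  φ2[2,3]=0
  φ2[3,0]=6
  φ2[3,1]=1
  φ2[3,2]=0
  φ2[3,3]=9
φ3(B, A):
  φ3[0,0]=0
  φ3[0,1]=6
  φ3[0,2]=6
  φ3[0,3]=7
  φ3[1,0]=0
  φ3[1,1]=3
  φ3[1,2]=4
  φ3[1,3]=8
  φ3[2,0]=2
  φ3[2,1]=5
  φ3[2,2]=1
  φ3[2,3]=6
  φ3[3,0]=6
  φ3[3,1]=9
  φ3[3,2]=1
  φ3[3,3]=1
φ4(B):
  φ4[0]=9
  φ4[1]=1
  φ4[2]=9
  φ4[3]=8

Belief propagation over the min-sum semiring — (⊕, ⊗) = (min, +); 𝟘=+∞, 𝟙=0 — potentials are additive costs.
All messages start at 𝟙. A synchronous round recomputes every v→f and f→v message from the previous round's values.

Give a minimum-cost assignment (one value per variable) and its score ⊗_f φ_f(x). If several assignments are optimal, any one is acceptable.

assignment: (K=2, H=2, B=1, A=0, S=0); score = 4

init: all messages = 𝟙 over 4 values
r1 m[φ0→K] = [3, 1, 0, 2]
r1 m[φ0→B] = [6, 0, 1, 3]
r1 m[φ1→K] = [1, 3, 3, 1]
r1 m[φ1→S] = [1, 6, 1, 2]
r1 m[φ2→H] = [2, 2, 0, 0]
r1 m[φ2→S] = [0, 1, 0, 0]
r1 m[φ3→B] = [0, 0, 1, 1]
r1 m[φ3→A] = [0, 3, 1, 1]
r1 m[φ4→B] = [9, 1, 9, 8]
r1 m[K→φ0] = [0, 0, 0, 0]
r1 m[K→φ1] = [0, 0, 0, 0]
r1 m[H→φ2] = [0, 0, 0, 0]
r1 m[B→φ0] = [0, 0, 0, 0]
r1 m[B→φ3] = [0, 0, 0, 0]
r1 m[B→φ4] = [0, 0, 0, 0]
r1 m[A→φ3] = [0, 0, 0, 0]
r1 m[S→φ1] = [0, 0, 0, 0]
r1 m[S→φ2] = [0, 0, 0, 0]
r2 m[φ0→K] = [3, 1, 0, 2]
r2 m[φ0→B] = [6, 0, 1, 3]
r2 m[φ1→K] = [1, 3, 3, 1]
r2 m[φ1→S] = [1, 6, 1, 2]
r2 m[φ2→H] = [2, 2, 0, 0]
r2 m[φ2→S] = [0, 1, 0, 0]
r2 m[φ3→B] = [0, 0, 1, 1]
r2 m[φ3→A] = [0, 3, 1, 1]
r2 m[φ4→B] = [9, 1, 9, 8]
r2 m[K→φ0] = [1, 3, 3, 1]
r2 m[K→φ1] = [3, 1, 0, 2]
r2 m[H→φ2] = [0, 0, 0, 0]
r2 m[B→φ0] = [9, 1, 10, 9]
r2 m[B→φ3] = [15, 1, 10, 11]
r2 m[B→φ4] = [6, 0, 2, 4]
r2 m[A→φ3] = [0, 0, 0, 0]
r2 m[S→φ1] = [0, 1, 0, 0]
r2 m[S→φ2] = [1, 6, 1, 2]
r3 m[φ0→K] = [8, 10, 1, 7]
r3 m[φ0→B] = [7, 3, 3, 4]
r3 m[φ1→K] = [1, 3, 3, 1]
r3 m[φ1→S] = [3, 7, 3, 4]
r3 m[φ2→H] = [3, 7, 1, 1]
r3 m[φ2→S] = [0, 1, 0, 0]
r3 m[φ3→B] = [0, 0, 1, 1]
r3 m[φ3→A] = [1, 4, 5, 9]
r3 m[φ4→B] = [9, 1, 9, 8]
r3 m[K→φ0] = [1, 3, 3, 1]
r3 m[K→φ1] = [3, 1, 0, 2]
r3 m[H→φ2] = [0, 0, 0, 0]
r3 m[B→φ0] = [9, 1, 10, 9]
r3 m[B→φ3] = [15, 1, 10, 11]
r3 m[B→φ4] = [6, 0, 2, 4]
r3 m[A→φ3] = [0, 0, 0, 0]
r3 m[S→φ1] = [0, 1, 0, 0]
r3 m[S→φ2] = [1, 6, 1, 2]
r4 m[φ0→K] = [8, 10, 1, 7]
r4 m[φ0→B] = [7, 3, 3, 4]
r4 m[φ1→K] = [1, 3, 3, 1]
r4 m[φ1→S] = [3, 7, 3, 4]
r4 m[φ2→H] = [3, 7, 1, 1]
r4 m[φ2→S] = [0, 1, 0, 0]
r4 m[φ3→B] = [0, 0, 1, 1]
r4 m[φ3→A] = [1, 4, 5, 9]
r4 m[φ4→B] = [9, 1, 9, 8]
r4 m[K→φ0] = [1, 3, 3, 1]
r4 m[K→φ1] = [8, 10, 1, 7]
r4 m[H→φ2] = [0, 0, 0, 0]
r4 m[B→φ0] = [9, 1, 10, 9]
r4 m[B→φ3] = [16, 4, 12, 12]
r4 m[B→φ4] = [7, 3, 4, 5]
r4 m[A→φ3] = [0, 0, 0, 0]
r4 m[S→φ1] = [0, 1, 0, 0]
r4 m[S→φ2] = [3, 7, 3, 4]
r5 m[φ0→K] = [8, 10, 1, 7]
r5 m[φ0→B] = [7, 3, 3, 4]
r5 m[φ1→K] = [1, 3, 3, 1]
r5 m[φ1→S] = [4, 9, 7, 7]
r5 m[φ2→H] = [5, 9, 3, 3]
r5 m[φ2→S] = [0, 1, 0, 0]
r5 m[φ3→B] = [0, 0, 1, 1]
r5 m[φ3→A] = [4, 7, 8, 12]
r5 m[φ4→B] = [9, 1, 9, 8]
r5 m[K→φ0] = [1, 3, 3, 1]
r5 m[K→φ1] = [8, 10, 1, 7]
r5 m[H→φ2] = [0, 0, 0, 0]
r5 m[B→φ0] = [9, 1, 10, 9]
r5 m[B→φ3] = [16, 4, 12, 12]
r5 m[B→φ4] = [7, 3, 4, 5]
r5 m[A→φ3] = [0, 0, 0, 0]
r5 m[S→φ1] = [0, 1, 0, 0]
r5 m[S→φ2] = [3, 7, 3, 4]
r6 m[φ0→K] = [8, 10, 1, 7]
r6 m[φ0→B] = [7, 3, 3, 4]
r6 m[φ1→K] = [1, 3, 3, 1]
r6 m[φ1→S] = [4, 9, 7, 7]
r6 m[φ2→H] = [5, 9, 3, 3]
r6 m[φ2→S] = [0, 1, 0, 0]
r6 m[φ3→B] = [0, 0, 1, 1]
r6 m[φ3→A] = [4, 7, 8, 12]
r6 m[φ4→B] = [9, 1, 9, 8]
r6 m[K→φ0] = [1, 3, 3, 1]
r6 m[K→φ1] = [8, 10, 1, 7]
r6 m[H→φ2] = [0, 0, 0, 0]
r6 m[B→φ0] = [9, 1, 10, 9]
r6 m[B→φ3] = [16, 4, 12, 12]
r6 m[B→φ4] = [7, 3, 4, 5]
r6 m[A→φ3] = [0, 0, 0, 0]
r6 m[S→φ1] = [0, 1, 0, 0]
r6 m[S→φ2] = [4, 9, 7, 7]
r7 m[φ0→K] = [8, 10, 1, 7]
r7 m[φ0→B] = [7, 3, 3, 4]
r7 m[φ1→K] = [1, 3, 3, 1]
r7 m[φ1→S] = [4, 9, 7, 7]
r7 m[φ2→H] = [6, 11, 4, 7]
r7 m[φ2→S] = [0, 1, 0, 0]
r7 m[φ3→B] = [0, 0, 1, 1]
r7 m[φ3→A] = [4, 7, 8, 12]
r7 m[φ4→B] = [9, 1, 9, 8]
r7 m[K→φ0] = [1, 3, 3, 1]
r7 m[K→φ1] = [8, 10, 1, 7]
r7 m[H→φ2] = [0, 0, 0, 0]
r7 m[B→φ0] = [9, 1, 10, 9]
r7 m[B→φ3] = [16, 4, 12, 12]
r7 m[B→φ4] = [7, 3, 4, 5]
r7 m[A→φ3] = [0, 0, 0, 0]
r7 m[S→φ1] = [0, 1, 0, 0]
r7 m[S→φ2] = [4, 9, 7, 7]
r8 m[φ0→K] = [8, 10, 1, 7]
r8 m[φ0→B] = [7, 3, 3, 4]
r8 m[φ1→K] = [1, 3, 3, 1]
r8 m[φ1→S] = [4, 9, 7, 7]
r8 m[φ2→H] = [6, 11, 4, 7]
r8 m[φ2→S] = [0, 1, 0, 0]
r8 m[φ3→B] = [0, 0, 1, 1]
r8 m[φ3→A] = [4, 7, 8, 12]
r8 m[φ4→B] = [9, 1, 9, 8]
r8 m[K→φ0] = [1, 3, 3, 1]
r8 m[K→φ1] = [8, 10, 1, 7]
r8 m[H→φ2] = [0, 0, 0, 0]
r8 m[B→φ0] = [9, 1, 10, 9]
r8 m[B→φ3] = [16, 4, 12, 12]
r8 m[B→φ4] = [7, 3, 4, 5]
r8 m[A→φ3] = [0, 0, 0, 0]
r8 m[S→φ1] = [0, 1, 0, 0]
r8 m[S→φ2] = [4, 9, 7, 7]
fixed point reached at round 8
traceback from K: (K=2, H=2, B=1, A=0, S=0), score=4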